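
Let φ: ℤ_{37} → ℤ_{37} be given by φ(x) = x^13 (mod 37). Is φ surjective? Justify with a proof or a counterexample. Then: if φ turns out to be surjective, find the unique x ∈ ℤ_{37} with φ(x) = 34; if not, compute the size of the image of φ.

Since 37 is prime, the nonzero elements of ℤ_{37} form a cyclic group of order 36.
As gcd(13, 36) = 1, raising to the 13th power is a bijection on this group: if s^13 ≡ t^13 then (st^{−1})^13 = 1, and the only element of order dividing gcd(13, 36) = 1 is 1, so s = t.
With φ(0) = 0 this makes φ injective on all of ℤ_{37}, hence bijective (finite equal-size domain and codomain). In particular φ is surjective.
Since φ is surjective, we find the preimage of 34. The inverse of x ↦ x^13 on (ℤ_{37})^× is x ↦ x^25, because 13·25 = 325 = 9·36 + 1 ≡ 1 (mod 36) and x^{36} = 1 for x ≠ 0 (Fermat). So φ⁻¹(34) = 34^25 mod 37.
Repeated squaring mod 37: 34^1 ≡ 34, 34^2 ≡ 34² = 1156 ≡ 9, 34^4 ≡ 9² = 81 ≡ 7, 34^8 ≡ 7² = 49 ≡ 12, 34^16 ≡ 12² = 144 ≡ 33. Since 25 = 16 + 8 + 1, 34^25 ≡ 33·12·34: 33·12 = 396 ≡ 26, then 26·34 = 884 ≡ 33. So 34^25 ≡ 33 (mod 37).
Hence φ⁻¹(34) = 33.

33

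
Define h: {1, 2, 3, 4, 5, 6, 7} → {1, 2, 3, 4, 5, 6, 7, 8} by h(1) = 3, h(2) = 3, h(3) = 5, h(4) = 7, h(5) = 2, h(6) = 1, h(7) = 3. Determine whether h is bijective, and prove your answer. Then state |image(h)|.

5

h(1) = 3 = h(2) with 1 ≠ 2, so h is not injective, hence not bijective.
The image of h is {1, 2, 3, 5, 7}, which has 5 elements.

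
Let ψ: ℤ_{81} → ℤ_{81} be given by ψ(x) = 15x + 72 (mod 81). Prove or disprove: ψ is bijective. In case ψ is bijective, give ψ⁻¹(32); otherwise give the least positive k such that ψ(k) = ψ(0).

We have gcd(15, 81) = 3 > 1. Taking x_1 = 0 and x_2 = 27: ψ(0) = 72 and ψ(27) = 15·27 + 72 = 477 ≡ 72 (mod 81).
So ψ(0) = ψ(27) while 0 ≠ 27, hence ψ is not injective, hence not bijective.
Since ψ is not bijective, we find the least positive k with ψ(k) = ψ(0): this means 15k ≡ 0 (mod 81), i.e. 81 ∣ 15k. Since gcd(15, 81) = 3, dividing through by 3 this holds exactly when 27 ∣ 5k, and as gcd(5, 27) = 1, exactly when 27 ∣ k.
The smallest positive such k is 27.

27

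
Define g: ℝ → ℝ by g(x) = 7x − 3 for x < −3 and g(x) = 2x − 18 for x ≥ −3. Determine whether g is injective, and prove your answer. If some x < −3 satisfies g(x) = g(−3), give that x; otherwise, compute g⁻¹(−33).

Both pieces are strictly increasing (slopes 7 and 2), so each is injective on its own interval.
The left piece maps (−∞, −3) onto (−∞, −24); the right piece maps [−3, ∞) onto [−24, ∞).
These images are disjoint, so no value is attained by both pieces. So g is injective.
Because the two images are disjoint, no x < −3 has g(x) = g(−3), so we compute g⁻¹(−33): −33 lies in (−∞, −24), so solve 7x − 3 = −33: x = (−33 + 3)/7 = −30/7.

-30/7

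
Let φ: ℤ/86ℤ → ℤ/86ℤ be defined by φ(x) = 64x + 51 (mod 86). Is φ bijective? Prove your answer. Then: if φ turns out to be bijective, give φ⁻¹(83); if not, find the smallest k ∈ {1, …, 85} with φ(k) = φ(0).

43

We have gcd(64, 86) = 2 > 1. Taking a = 0 and b = 43: φ(0) = 51 and φ(43) = 64·43 + 51 = 2803 ≡ 51 (mod 86).
So φ(0) = φ(43) while 0 ≠ 43, so φ is not injective, hence not bijective.
Since φ is not bijective, we find the least positive k with φ(k) = φ(0): this means 64k ≡ 0 (mod 86), i.e. 86 ∣ 64k. Since gcd(64, 86) = 2, dividing through by 2 this holds exactly when 43 ∣ 32k, and as gcd(32, 43) = 1, exactly when 43 ∣ k.
The smallest positive such k is 43.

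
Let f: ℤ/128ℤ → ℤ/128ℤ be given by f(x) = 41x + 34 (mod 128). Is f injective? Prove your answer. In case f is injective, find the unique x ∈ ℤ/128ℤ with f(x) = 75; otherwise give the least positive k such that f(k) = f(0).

1

If f(x_1) = f(x_2), then 41x_1 ≡ 41x_2 (mod 128). Because gcd(41, 128) = 1, we may cancel 41 to get x_1 ≡ x_2 (mod 128).
Hence f is injective.
We now compute 41⁻¹ mod 128 explicitly. Euclid's algorithm: 128 = 3·41 + 5, 41 = 8·5 + 1; back-substituting gives 1 = 25·41 − 8·128, so 41⁻¹ ≡ 25 (mod 128).
Since f is injective, we find f⁻¹(75): we need 41x ≡ 75 − 34 ≡ 41 (mod 128). Using 41⁻¹ = 25: x ≡ 25·41 = 1025 = 8·128 + 1, so x = 1.
Check: f(1) = 41·1 + 34 = 75 ≡ 75 (mod 128).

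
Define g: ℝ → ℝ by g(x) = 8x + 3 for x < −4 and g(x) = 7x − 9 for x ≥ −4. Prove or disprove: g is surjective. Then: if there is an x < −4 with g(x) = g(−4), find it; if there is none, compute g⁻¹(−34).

Both pieces are strictly increasing (slopes 8 and 7), so each is injective on its own interval.
The left piece maps (−∞, −4) onto (−∞, −29); the right piece maps [−4, ∞) onto [−37, ∞).
The union (−∞, −29) ∪ [−37, ∞) covers ℝ, so g is surjective.
For the follow-up: the images overlap, so an x < −4 with g(x) = g(−4) exists. g(−4) = −37; solving 8x + 3 = −37 for x < −4 gives x = (−37 − 3)/8 = −5.

-5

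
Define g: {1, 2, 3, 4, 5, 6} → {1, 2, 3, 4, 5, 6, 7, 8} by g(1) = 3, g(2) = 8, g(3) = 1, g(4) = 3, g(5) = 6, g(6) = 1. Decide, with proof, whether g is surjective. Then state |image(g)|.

No element maps to 2, so g is not surjective.
The image of g is {1, 3, 6, 8}, which has 4 elements.

4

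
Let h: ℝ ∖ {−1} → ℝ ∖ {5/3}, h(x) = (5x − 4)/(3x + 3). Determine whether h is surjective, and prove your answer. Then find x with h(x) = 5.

-19/10

For any y ≠ 5/3, solving y(3x + 3) = 5x − 4 for x gives a well-defined x ≠ −1. So h is surjective.
Solving h(x) = 5: cross-multiplying gives 5x − 4 = 5(3x + 3), which rearranges to −10x = 19, so x = −19/10.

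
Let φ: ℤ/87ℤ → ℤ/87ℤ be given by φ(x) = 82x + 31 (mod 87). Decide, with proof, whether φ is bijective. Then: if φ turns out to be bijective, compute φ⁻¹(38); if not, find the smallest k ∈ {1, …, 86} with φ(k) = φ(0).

16

Recall that φ is injective when φ(u) = φ(v) forces u = v.
Suppose φ(u) = φ(v) in ℤ/87ℤ. Then 82u + 31 ≡ 82v + 31 (mod 87), hence 82(u − v) ≡ 0 (mod 87).
Since gcd(82, 87) = 1, 82 is invertible modulo 87, so u − v ≡ 0 (mod 87), i.e. u = v.
We now compute 82⁻¹ mod 87 explicitly. Euclid's algorithm: 87 = 1·82 + 5, 82 = 16·5 + 2, 5 = 2·2 + 1; back-substituting gives 1 = 52·82 − 49·87, so 82⁻¹ ≡ 52 (mod 87).
Then y ↦ 52(y − 31) is a two-sided inverse to φ, so every y ∈ ℤ/87ℤ has a preimage.
Hence φ is bijective.
Since φ is bijective, we compute φ⁻¹(38): solve 82x + 31 ≡ 38 (mod 87), i.e. 82x ≡ 7 (mod 87).
Multiplying by 82⁻¹ = 52 gives x ≡ 52·7 = 364 = 4·87 + 16 ≡ 16 (mod 87).
Check: φ(16) = 82·16 + 31 = 1343 = 15·87 + 38 ≡ 38 (mod 87).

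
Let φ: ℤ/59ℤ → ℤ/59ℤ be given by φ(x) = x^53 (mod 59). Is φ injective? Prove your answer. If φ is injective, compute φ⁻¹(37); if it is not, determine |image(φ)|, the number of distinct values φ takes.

52

Since 59 is prime, the nonzero elements of ℤ/59ℤ form a cyclic group of order 58.
As gcd(53, 58) = 1, raising to the 53rd power is a bijection on this group: if a^53 ≡ b^53 then (ab^{−1})^53 = 1, and the only element of order dividing gcd(53, 58) = 1 is 1, so a = b.
With φ(0) = 0 this makes φ injective on all of ℤ/59ℤ, hence bijective (finite equal-size domain and codomain). In particular φ is injective.
Since φ is injective, we find the preimage of 37. The inverse of x ↦ x^53 on (ℤ/59ℤ)^× is x ↦ x^23, because 53·23 = 1219 = 21·58 + 1 ≡ 1 (mod 58) and x^{58} = 1 for x ≠ 0 (Fermat). So φ⁻¹(37) = 37^23 mod 59.
Repeated squaring mod 59: 37^1 ≡ 37, 37^2 ≡ 37² = 1369 ≡ 12, 37^4 ≡ 12² = 144 ≡ 26, 37^8 ≡ 26² = 676 ≡ 27, 37^16 ≡ 27² = 729 ≡ 21. Since 23 = 16 + 4 + 2 + 1, 37^23 ≡ 21·26·12·37: 21·26 = 546 ≡ 15, then 15·12 = 180 ≡ 3, then 3·37 = 111 ≡ 52. So 37^23 ≡ 52 (mod 59).
Hence φ⁻¹(37) = 52.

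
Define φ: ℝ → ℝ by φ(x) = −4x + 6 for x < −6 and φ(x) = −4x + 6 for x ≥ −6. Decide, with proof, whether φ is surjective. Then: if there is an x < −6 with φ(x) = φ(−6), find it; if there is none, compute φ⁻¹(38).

-8

Both pieces are strictly decreasing (slopes −4 and −4), so each is injective on its own interval.
The left piece maps (−∞, −6) onto (30, ∞); the right piece maps [−6, ∞) onto (−∞, 30].
These images together cover ℝ, so φ is surjective.
Because the two images are disjoint, no x < −6 has φ(x) = φ(−6), so we compute φ⁻¹(38): 38 lies in (30, ∞), so solve −4x + 6 = 38: x = (38 − 6)/(−4) = −8.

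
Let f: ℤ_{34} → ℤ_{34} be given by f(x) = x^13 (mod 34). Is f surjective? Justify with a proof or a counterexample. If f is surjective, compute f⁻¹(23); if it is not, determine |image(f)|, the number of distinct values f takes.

Computing x^13 mod 34 for each x (by repeated squaring, reducing mod 34 at every step), the values f(0), f(1), …, f(33) are: 0, 1, 32, 29, 4, 3, 10, 23, 26, 25, 28, 7, 14, 13, 22, 19, 16, 17, 18, 15, 12, 21, 20, 27, 6, 9, 8, 11, 24, 31, 30, 5, 2, 33.
Every element of ℤ_{34} appears exactly once in this list, so f is a bijection, and in particular surjective.
Since f is surjective, we read off the preimage of 23 from the same table: f(7) = 23, so f⁻¹(23) = 7.

7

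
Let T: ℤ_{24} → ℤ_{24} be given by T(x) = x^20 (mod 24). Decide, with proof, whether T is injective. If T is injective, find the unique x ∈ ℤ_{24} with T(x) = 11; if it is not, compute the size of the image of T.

T(2): Repeated squaring mod 24: 2^1 ≡ 2, 2^2 ≡ 2² = 4, 2^4 ≡ 4² = 16, 2^8 ≡ 16² = 256 ≡ 16, 2^16 ≡ 16² = 256 ≡ 16. Since 20 = 16 + 4, 2^20 ≡ 16·16: 16·16 = 256 ≡ 16. So 2^20 ≡ 16 (mod 24).
T(4): Repeated squaring mod 24: 4^1 ≡ 4, 4^2 ≡ 4² = 16, 4^4 ≡ 16² = 256 ≡ 16, 4^8 ≡ 16² = 256 ≡ 16, 4^16 ≡ 16² = 256 ≡ 16. Since 20 = 16 + 4, 4^20 ≡ 16·16: 16·16 = 256 ≡ 16. So 4^20 ≡ 16 (mod 24).
So T(2) = T(4) = 16 while 2 ≠ 4, hence T is not injective.
Since T is not injective, we determine |image(T)|. Computing x^20 mod 24 for each x (by repeated squaring, reducing mod 24 at every step), the values T(0), T(1), …, T(23) are: 0, 1, 16, 9, 16, 1, 0, 1, 16, 9, 16, 1, 0, 1, 16, 9, 16, 1, 0, 1, 16, 9, 16, 1.
The distinct values are {0, 1, 9, 16}; there are 4 of them.

4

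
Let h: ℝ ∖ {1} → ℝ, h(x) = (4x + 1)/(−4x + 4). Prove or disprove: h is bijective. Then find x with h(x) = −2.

If h(x) = −1, cross-multiplying gives −4(4x + 1) = 4(−4x + 4), which simplifies to −4 = 16 — false.  So −1 has no preimage and h is not surjective.
Hence h is not bijective.
Solving h(x) = −2: cross-multiplying gives 4x + 1 = −2(−4x + 4), which rearranges to −4x = −9, so x = 9/4.

9/4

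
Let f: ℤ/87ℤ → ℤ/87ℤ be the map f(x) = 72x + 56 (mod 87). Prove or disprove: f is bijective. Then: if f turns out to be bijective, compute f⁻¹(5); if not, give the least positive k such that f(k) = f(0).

29

Recall that f is injective if f(u) = f(v) implies u = v.
We have gcd(72, 87) = 3 > 1. Taking u = 0 and v = 29: f(0) = 56 and f(29) = 72·29 + 56 = 2144 ≡ 56 (mod 87).
So f(0) = f(29) while 0 ≠ 29, therefore f is not injective, hence not bijective.
Since f is not bijective, we find the least positive k with f(k) = f(0): this means 72k ≡ 0 (mod 87), i.e. 87 ∣ 72k. Since gcd(72, 87) = 3, dividing through by 3 this holds exactly when 29 ∣ 24k, and as gcd(24, 29) = 1, exactly when 29 ∣ k.
The smallest positive such k is 29.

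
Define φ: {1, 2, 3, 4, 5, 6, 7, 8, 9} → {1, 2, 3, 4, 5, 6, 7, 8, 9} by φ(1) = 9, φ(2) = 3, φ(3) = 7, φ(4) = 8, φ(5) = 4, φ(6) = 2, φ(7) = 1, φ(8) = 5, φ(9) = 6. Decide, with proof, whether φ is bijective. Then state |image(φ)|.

The values 9, 3, 7, 8, 4, 2, 1, 5, 6 are a permutation of {1, 2, 3, 4, 5, 6, 7, 8, 9}: each element appears exactly once.
So φ is injective and surjective, hence bijective.
The image of φ is {1, 2, 3, 4, 5, 6, 7, 8, 9}, which has 9 elements.

9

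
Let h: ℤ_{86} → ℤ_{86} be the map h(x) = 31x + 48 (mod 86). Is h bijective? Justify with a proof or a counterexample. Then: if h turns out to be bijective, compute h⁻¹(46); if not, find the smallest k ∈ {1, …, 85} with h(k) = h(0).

Suppose h(s) = h(t) in ℤ_{86}. Then 31s + 48 ≡ 31t + 48 (mod 86), so 31(s − t) ≡ 0 (mod 86).
Since gcd(31, 86) = 1, 31 is invertible modulo 86, hence s − t ≡ 0 (mod 86), i.e. s = t.
We now compute 31⁻¹ mod 86 explicitly. Euclid's algorithm: 86 = 2·31 + 24, 31 = 1·24 + 7, 24 = 3·7 + 3, 7 = 2·3 + 1; back-substituting gives 1 = 25·31 − 9·86, so 31⁻¹ ≡ 25 (mod 86).
For any y ∈ ℤ_{86}, x = 25(y − 48) mod 86 satisfies h(x) = 31·25(y − 48) + 48 ≡ y (since 31·25 ≡ 1 mod 86). So every y has a preimage.
Hence h is bijective.
Since h is bijective, we compute h⁻¹(46): solve 31x + 48 ≡ 46 (mod 86), i.e. 31x ≡ 84 (mod 86).
Multiplying by 31⁻¹ = 25 gives x ≡ 25·84 = 2100 = 24·86 + 36 ≡ 36 (mod 86).
Check: h(36) = 31·36 + 48 = 1164 = 13·86 + 46 ≡ 46 (mod 86).

36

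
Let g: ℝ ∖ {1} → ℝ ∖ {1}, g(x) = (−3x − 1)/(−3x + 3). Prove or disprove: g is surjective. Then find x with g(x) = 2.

For any y ≠ 1, solving y(−3x + 3) = −3x − 1 for x gives a well-defined x ≠ 1. So g is surjective.
Solving g(x) = 2: cross-multiplying gives −3x − 1 = 2(−3x + 3), which rearranges to 3x = 7, so x = 7/3.

7/3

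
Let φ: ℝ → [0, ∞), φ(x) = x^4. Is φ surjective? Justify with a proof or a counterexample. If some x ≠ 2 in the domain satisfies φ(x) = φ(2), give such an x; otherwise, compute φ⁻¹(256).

For any y ∈ [0, ∞), x = y^{1/4} ∈ ℝ satisfies x^4 = y, so φ is surjective.
For the follow-up, such an x exists: taking x = −2 ∈ ℝ gives φ(−2) = 16 = φ(2) with −2 ≠ 2.

-2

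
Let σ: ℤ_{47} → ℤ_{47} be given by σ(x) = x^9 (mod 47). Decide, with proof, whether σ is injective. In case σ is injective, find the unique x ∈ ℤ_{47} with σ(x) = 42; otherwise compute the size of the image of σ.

2

Since 47 is prime, the nonzero elements of ℤ_{47} form a cyclic group of order 46.
As gcd(9, 46) = 1, raising to the 9th power is a bijection on this group: if u^9 ≡ v^9 then (uv^{−1})^9 = 1, and the only element of order dividing gcd(9, 46) = 1 is 1, so u = v.
With σ(0) = 0 this makes σ injective on all of ℤ_{47}, hence bijective (finite equal-size domain and codomain). In particular σ is injective.
Since σ is injective, we find the preimage of 42. The inverse of x ↦ x^9 on (ℤ_{47})^× is x ↦ x^41, because 9·41 = 369 = 8·46 + 1 ≡ 1 (mod 46) and x^{46} = 1 for x ≠ 0 (Fermat). So σ⁻¹(42) = 42^41 mod 47.
Repeated squaring mod 47: 42^1 ≡ 42, 42^2 ≡ 42² = 1764 ≡ 25, 42^4 ≡ 25² = 625 ≡ 14, 42^8 ≡ 14² = 196 ≡ 8, 42^16 ≡ 8² = 64 ≡ 17, 42^32 ≡ 17² = 289 ≡ 7. Since 41 = 32 + 8 + 1, 42^41 ≡ 7·8·42: 7·8 = 56 ≡ 9, then 9·42 = 378 ≡ 2. So 42^41 ≡ 2 (mod 47).
Hence σ⁻¹(42) = 2.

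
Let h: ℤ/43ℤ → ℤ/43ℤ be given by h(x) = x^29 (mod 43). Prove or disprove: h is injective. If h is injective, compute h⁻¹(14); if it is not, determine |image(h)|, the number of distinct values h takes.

31

Since 43 is prime, the nonzero elements of ℤ/43ℤ form a cyclic group of order 42.
As gcd(29, 42) = 1, raising to the 29th power is a bijection on this group: if u^29 ≡ v^29 then (uv^{−1})^29 = 1, and the only element of order dividing gcd(29, 42) = 1 is 1, so u = v.
With h(0) = 0 this makes h injective on all of ℤ/43ℤ, hence bijective (finite equal-size domain and codomain). In particular h is injective.
Since h is injective, we find the preimage of 14. The inverse of x ↦ x^29 on (ℤ/43ℤ)^× is x ↦ x^29, because 29·29 = 841 = 20·42 + 1 ≡ 1 (mod 42) and x^{42} = 1 for x ≠ 0 (Fermat). So h⁻¹(14) = 14^29 mod 43.
Repeated squaring mod 43: 14^1 ≡ 14, 14^2 ≡ 14² = 196 ≡ 24, 14^4 ≡ 24² = 576 ≡ 17, 14^8 ≡ 17² = 289 ≡ 31, 14^16 ≡ 31² = 961 ≡ 15. Since 29 = 16 + 8 + 4 + 1, 14^29 ≡ 15·31·17·14: 15·31 = 465 ≡ 35, then 35·17 = 595 ≡ 36, then 36·14 = 504 ≡ 31. So 14^29 ≡ 31 (mod 43).
Hence h⁻¹(14) = 31.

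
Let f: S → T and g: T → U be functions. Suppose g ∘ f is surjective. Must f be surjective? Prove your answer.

No. Take S = {1, 2, 3}, T = {1, 2, 3, 4, 5, 6}, U = {1}, f(a) = 1 for every a ∈ S, and g(b) = 1 for every b ∈ T.
Then g ∘ f is surjective onto {1}, but 6 ∈ T has no preimage under f, so f is not surjective.

not surjective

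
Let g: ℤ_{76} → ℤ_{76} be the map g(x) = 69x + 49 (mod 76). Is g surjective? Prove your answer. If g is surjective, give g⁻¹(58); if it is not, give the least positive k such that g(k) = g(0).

53

Since gcd(69, 76) = 1, 69 is invertible modulo 76. Euclid's algorithm: 76 = 1·69 + 7, 69 = 9·7 + 6, 7 = 1·6 + 1; back-substituting gives 1 = 65·69 − 59·76, so 69⁻¹ ≡ 65 (mod 76).
For any y ∈ ℤ_{76}, x = 65(y − 49) mod 76 satisfies g(x) = 69·65(y − 49) + 49 ≡ y (since 69·65 ≡ 1 mod 76). So every y has a preimage.
So g is surjective.
Since g is surjective, we find g⁻¹(58): we need 69x ≡ 58 − 49 ≡ 9 (mod 76). Using 69⁻¹ = 65: x ≡ 65·9 = 585 = 7·76 + 53, so x = 53.
Check: g(53) = 69·53 + 49 = 3706 = 48·76 + 58 ≡ 58 (mod 76).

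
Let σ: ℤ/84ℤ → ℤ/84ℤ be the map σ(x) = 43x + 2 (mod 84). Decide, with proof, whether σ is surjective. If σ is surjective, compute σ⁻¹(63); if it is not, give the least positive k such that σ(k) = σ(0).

19

Since gcd(43, 84) = 1, 43 is invertible modulo 84. Euclid's algorithm: 84 = 1·43 + 41, 43 = 1·41 + 2, 41 = 20·2 + 1; back-substituting gives 1 = 43·43 − 22·84, so 43⁻¹ ≡ 43 (mod 84).
Then y ↦ 43(y − 2) is a two-sided inverse to σ, so every y ∈ ℤ/84ℤ has a preimage.
So σ is surjective.
Since σ is surjective, we compute σ⁻¹(63): solve 43x + 2 ≡ 63 (mod 84), i.e. 43x ≡ 61 (mod 84).
Multiplying by 43⁻¹ = 43 gives x ≡ 43·61 = 2623 = 31·84 + 19 ≡ 19 (mod 84).
Check: σ(19) = 43·19 + 2 = 819 = 9·84 + 63 ≡ 63 (mod 84).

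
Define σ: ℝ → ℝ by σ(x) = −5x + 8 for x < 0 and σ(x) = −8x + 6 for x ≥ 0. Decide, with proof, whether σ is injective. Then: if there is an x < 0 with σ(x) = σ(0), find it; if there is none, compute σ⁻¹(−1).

Both pieces are strictly decreasing (slopes −5 and −8), so each is injective on its own interval.
The left piece maps (−∞, 0) onto (8, ∞); the right piece maps [0, ∞) onto (−∞, 6].
These images are disjoint, so no value is attained by both pieces. Thus σ is injective.
Because the two images are disjoint, no x < 0 has σ(x) = σ(0), so we compute σ⁻¹(−1): −1 lies in (−∞, 6], so solve −8x + 6 = −1: x = (−1 − 6)/(−8) = 7/8.

7/8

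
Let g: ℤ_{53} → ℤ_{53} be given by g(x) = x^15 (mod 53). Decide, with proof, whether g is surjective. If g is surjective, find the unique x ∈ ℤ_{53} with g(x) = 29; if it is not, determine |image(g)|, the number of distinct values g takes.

17

Since 53 is prime, the nonzero elements of ℤ_{53} form a cyclic group of order 52.
As gcd(15, 52) = 1, raising to the 15th power is a bijection on this group: if x_1^15 ≡ x_2^15 then (x_1x_2^{−1})^15 = 1, and the only element of order dividing gcd(15, 52) = 1 is 1, so x_1 = x_2.
With g(0) = 0 this makes g injective on all of ℤ_{53}, hence bijective (finite equal-size domain and codomain). In particular g is surjective.
Since g is surjective, we find the preimage of 29. The inverse of x ↦ x^15 on (ℤ_{53})^× is x ↦ x^7, because 15·7 = 105 = 2·52 + 1 ≡ 1 (mod 52) and x^{52} = 1 for x ≠ 0 (Fermat). So g⁻¹(29) = 29^7 mod 53.
Repeated squaring mod 53: 29^1 ≡ 29, 29^2 ≡ 29² = 841 ≡ 46, 29^4 ≡ 46² = 2116 ≡ 49. Since 7 = 4 + 2 + 1, 29^7 ≡ 49·46·29: 49·46 = 2254 ≡ 28, then 28·29 = 812 ≡ 17. So 29^7 ≡ 17 (mod 53).
Hence g⁻¹(29) = 17.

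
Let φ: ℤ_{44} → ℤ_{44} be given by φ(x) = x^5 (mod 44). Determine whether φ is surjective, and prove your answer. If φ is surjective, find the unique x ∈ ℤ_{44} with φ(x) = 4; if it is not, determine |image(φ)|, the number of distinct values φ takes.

φ(1) = 1^5 = 1.
φ(5): Repeated squaring mod 44: 5^1 ≡ 5, 5^2 ≡ 5² = 25, 5^4 ≡ 25² = 625 ≡ 9. Since 5 = 4 + 1, 5^5 ≡ 9·5: 9·5 = 45 ≡ 1. So 5^5 ≡ 1 (mod 44).
So φ(1) = φ(5) = 1 while 1 ≠ 5, so φ is not injective.
A non-injective map from the 44-element set ℤ_{44} to itself takes at most 43 distinct values, so it cannot be surjective. So φ is not surjective.
Since φ is not surjective, we determine |image(φ)|. Computing x^5 mod 44 for each x (by repeated squaring, reducing mod 44 at every step), the values φ(0), φ(1), …, φ(43) are: 0, 1, 32, 23, 12, 1, 32, 43, 32, 1, 32, 11, 12, 21, 12, 23, 12, 21, 32, 43, 12, 21, 0, 23, 32, 1, 12, 23, 32, 21, 32, 23, 32, 33, 12, 43, 12, 1, 12, 43, 32, 21, 12, 43.
The distinct values are {0, 1, 11, 12, 21, 23, 32, 33, 43}; there are 9 of them.

9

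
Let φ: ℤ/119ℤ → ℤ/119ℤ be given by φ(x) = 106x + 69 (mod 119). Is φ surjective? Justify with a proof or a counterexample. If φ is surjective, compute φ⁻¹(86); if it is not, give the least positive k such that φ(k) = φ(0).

Since gcd(106, 119) = 1, 106 is invertible modulo 119. Euclid's algorithm: 119 = 1·106 + 13, 106 = 8·13 + 2, 13 = 6·2 + 1; back-substituting gives 1 = 64·106 − 57·119, so 106⁻¹ ≡ 64 (mod 119).
Then y ↦ 64(y − 69) is a two-sided inverse to φ, so every y ∈ ℤ/119ℤ has a preimage.
Thus φ is surjective.
Since φ is surjective, we find φ⁻¹(86): we need 106x ≡ 86 − 69 ≡ 17 (mod 119). Using 106⁻¹ = 64: x ≡ 64·17 = 1088 = 9·119 + 17, so x = 17.
Check: φ(17) = 106·17 + 69 = 1871 = 15·119 + 86 ≡ 86 (mod 119).

17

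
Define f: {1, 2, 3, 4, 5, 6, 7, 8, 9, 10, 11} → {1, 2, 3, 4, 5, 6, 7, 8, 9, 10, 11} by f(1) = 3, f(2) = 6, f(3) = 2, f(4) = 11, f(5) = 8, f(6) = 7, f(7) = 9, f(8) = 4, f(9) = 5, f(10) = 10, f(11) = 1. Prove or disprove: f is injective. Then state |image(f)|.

11

The values f(1), …, f(11) are 3, 6, 2, 11, 8, 7, 9, 4, 5, 10, 1 — all distinct.
So f(s) = f(t) only when s = t, and f is injective.
The image of f is {1, 2, 3, 4, 5, 6, 7, 8, 9, 10, 11}, which has 11 elements.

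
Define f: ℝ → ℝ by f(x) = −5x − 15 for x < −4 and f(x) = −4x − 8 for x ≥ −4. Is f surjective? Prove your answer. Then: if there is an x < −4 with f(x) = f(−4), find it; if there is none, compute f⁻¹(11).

Both pieces are strictly decreasing (slopes −5 and −4), so each is injective on its own interval.
The left piece maps (−∞, −4) onto (5, ∞); the right piece maps [−4, ∞) onto (−∞, 8].
The union (5, ∞) ∪ (−∞, 8] covers ℝ, so f is surjective.
For the follow-up: the images overlap, so an x < −4 with f(x) = f(−4) exists. f(−4) = 8; solving −5x − 15 = 8 for x < −4 gives x = (8 + 15)/(−5) = −23/5.

-23/5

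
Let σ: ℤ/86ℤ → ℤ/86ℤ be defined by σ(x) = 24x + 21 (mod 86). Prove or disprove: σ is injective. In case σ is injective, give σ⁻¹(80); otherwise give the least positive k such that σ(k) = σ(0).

We have gcd(24, 86) = 2 > 1. Taking u = 0 and v = 43: σ(0) = 21 and σ(43) = 24·43 + 21 = 1053 ≡ 21 (mod 86).
So σ(0) = σ(43) while 0 ≠ 43, so σ is not injective.
Since σ is not injective, we find the least positive k with σ(k) = σ(0): this means 24k ≡ 0 (mod 86), i.e. 86 ∣ 24k. Since gcd(24, 86) = 2, dividing through by 2 this holds exactly when 43 ∣ 12k, and as gcd(12, 43) = 1, exactly when 43 ∣ k.
The smallest positive such k is 43.

43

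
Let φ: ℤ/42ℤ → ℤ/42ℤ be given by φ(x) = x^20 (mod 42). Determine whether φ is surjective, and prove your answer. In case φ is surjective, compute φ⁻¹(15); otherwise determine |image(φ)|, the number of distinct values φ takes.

φ(4): Repeated squaring mod 42: 4^1 ≡ 4, 4^2 ≡ 4² = 16, 4^4 ≡ 16² = 256 ≡ 4, 4^8 ≡ 4² = 16, 4^16 ≡ 16² = 256 ≡ 4. Since 20 = 16 + 4, 4^20 ≡ 4·4: 4·4 = 16. So 4^20 ≡ 16 (mod 42).
φ(10): Repeated squaring mod 42: 10^1 ≡ 10, 10^2 ≡ 10² = 100 ≡ 16, 10^4 ≡ 16² = 256 ≡ 4, 10^8 ≡ 4² = 16, 10^16 ≡ 16² = 256 ≡ 4. Since 20 = 16 + 4, 10^20 ≡ 4·4: 4·4 = 16. So 10^20 ≡ 16 (mod 42).
So φ(4) = φ(10) = 16 while 4 ≠ 10, therefore φ is not injective.
A non-injective map from the 42-element set ℤ/42ℤ to itself takes at most 41 distinct values, so it cannot be surjective. Therefore φ is not surjective.
Since φ is not surjective, we determine |image(φ)|. Computing x^20 mod 42 for each x (by repeated squaring, reducing mod 42 at every step), the values φ(0), φ(1), …, φ(41) are: 0, 1, 4, 9, 16, 25, 36, 7, 22, 39, 16, 37, 18, 1, 28, 15, 4, 37, 30, 25, 22, 21, 22, 25, 30, 37, 4, 15, 28, 1, 18, 37, 16, 39, 22, 7, 36, 25, 16, 9, 4, 1.
The distinct values are {0, 1, 4, 7, 9, 15, 16, 18, 21, 22, 25, 28, 30, 36, 37, 39}; there are 16 of them.

16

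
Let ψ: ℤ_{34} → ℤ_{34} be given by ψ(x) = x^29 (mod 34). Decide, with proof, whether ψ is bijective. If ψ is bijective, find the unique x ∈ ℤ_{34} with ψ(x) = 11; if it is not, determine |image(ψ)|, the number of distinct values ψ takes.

Computing x^29 mod 34 for each x (by repeated squaring, reducing mod 34 at every step), the values ψ(0), ψ(1), …, ψ(33) are: 0, 1, 32, 29, 4, 3, 10, 23, 26, 25, 28, 7, 14, 13, 22, 19, 16, 17, 18, 15, 12, 21, 20, 27, 6, 9, 8, 11, 24, 31, 30, 5, 2, 33.
Every element of ℤ_{34} appears exactly once in this list, so ψ is a bijection, and in particular bijective.
Since ψ is bijective, we read off the preimage of 11 from the same table: ψ(27) = 11, so ψ⁻¹(11) = 27.

27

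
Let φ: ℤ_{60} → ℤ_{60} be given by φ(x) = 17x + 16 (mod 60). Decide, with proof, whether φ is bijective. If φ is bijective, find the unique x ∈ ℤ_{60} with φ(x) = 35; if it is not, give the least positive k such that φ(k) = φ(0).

If φ(a) = φ(b), then 17a ≡ 17b (mod 60). Because gcd(17, 60) = 1, we may cancel 17 to get a ≡ b (mod 60).
We now compute 17⁻¹ mod 60 explicitly. Euclid's algorithm: 60 = 3·17 + 9, 17 = 1·9 + 8, 9 = 1·8 + 1; back-substituting gives 1 = 53·17 − 15·60, so 17⁻¹ ≡ 53 (mod 60).
Then y ↦ 53(y − 16) is a two-sided inverse to φ, so every y ∈ ℤ_{60} has a preimage.
So φ is bijective.
Since φ is bijective, we compute φ⁻¹(35): solve 17x + 16 ≡ 35 (mod 60), i.e. 17x ≡ 19 (mod 60).
Multiplying by 17⁻¹ = 53 gives x ≡ 53·19 = 1007 = 16·60 + 47 ≡ 47 (mod 60).
Check: φ(47) = 17·47 + 16 = 815 = 13·60 + 35 ≡ 35 (mod 60).

47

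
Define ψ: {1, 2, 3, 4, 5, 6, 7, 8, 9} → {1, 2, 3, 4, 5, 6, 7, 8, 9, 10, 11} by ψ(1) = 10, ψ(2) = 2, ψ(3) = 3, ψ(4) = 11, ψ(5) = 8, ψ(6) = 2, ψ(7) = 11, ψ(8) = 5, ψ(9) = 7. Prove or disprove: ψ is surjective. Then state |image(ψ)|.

7

No element maps to 1, so ψ is not surjective.
The image of ψ is {2, 3, 5, 7, 8, 10, 11}, which has 7 elements.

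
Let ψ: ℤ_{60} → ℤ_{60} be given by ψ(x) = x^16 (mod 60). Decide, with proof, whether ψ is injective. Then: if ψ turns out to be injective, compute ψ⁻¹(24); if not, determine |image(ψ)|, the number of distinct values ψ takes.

8

ψ(2): Repeated squaring mod 60: 2^1 ≡ 2, 2^2 ≡ 2² = 4, 2^4 ≡ 4² = 16, 2^8 ≡ 16² = 256 ≡ 16, 2^16 ≡ 16² = 256 ≡ 16. So 2^16 ≡ 16 (mod 60).
ψ(4): Repeated squaring mod 60: 4^1 ≡ 4, 4^2 ≡ 4² = 16, 4^4 ≡ 16² = 256 ≡ 16, 4^8 ≡ 16² = 256 ≡ 16, 4^16 ≡ 16² = 256 ≡ 16. So 4^16 ≡ 16 (mod 60).
So ψ(2) = ψ(4) = 16 while 2 ≠ 4, hence ψ is not injective.
Since ψ is not injective, we determine |image(ψ)|. Computing x^16 mod 60 for each x (by repeated squaring, reducing mod 60 at every step), the values ψ(0), ψ(1), …, ψ(59) are: 0, 1, 16, 21, 16, 25, 36, 1, 16, 21, 40, 1, 36, 1, 16, 45, 16, 1, 36, 1, 40, 21, 16, 1, 36, 25, 16, 21, 16, 1, 0, 1, 16, 21, 16, 25, 36, 1, 16, 21, 40, 1, 36, 1, 16, 45, 16, 1, 36, 1, 40, 21, 16, 1, 36, 25, 16, 21, 16, 1.
The distinct values are {0, 1, 16, 21, 25, 36, 40, 45}; there are 8 of them.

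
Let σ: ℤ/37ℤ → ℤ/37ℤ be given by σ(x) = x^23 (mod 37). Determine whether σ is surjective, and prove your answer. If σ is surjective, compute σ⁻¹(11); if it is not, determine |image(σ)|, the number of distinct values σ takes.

27

Since 37 is prime, the nonzero elements of ℤ/37ℤ form a cyclic group of order 36.
As gcd(23, 36) = 1, raising to the 23rd power is a bijection on this group: if s^23 ≡ t^23 then (st^{−1})^23 = 1, and the only element of order dividing gcd(23, 36) = 1 is 1, so s = t.
With σ(0) = 0 this makes σ injective on all of ℤ/37ℤ, hence bijective (finite equal-size domain and codomain). In particular σ is surjective.
Since σ is surjective, we find the preimage of 11. The inverse of x ↦ x^23 on (ℤ/37ℤ)^× is x ↦ x^11, because 23·11 = 253 = 7·36 + 1 ≡ 1 (mod 36) and x^{36} = 1 for x ≠ 0 (Fermat). So σ⁻¹(11) = 11^11 mod 37.
Repeated squaring mod 37: 11^1 ≡ 11, 11^2 ≡ 11² = 121 ≡ 10, 11^4 ≡ 10² = 100 ≡ 26, 11^8 ≡ 26² = 676 ≡ 10. Since 11 = 8 + 2 + 1, 11^11 ≡ 10·10·11: 10·10 = 100 ≡ 26, then 26·11 = 286 ≡ 27. So 11^11 ≡ 27 (mod 37).
Hence σ⁻¹(11) = 27.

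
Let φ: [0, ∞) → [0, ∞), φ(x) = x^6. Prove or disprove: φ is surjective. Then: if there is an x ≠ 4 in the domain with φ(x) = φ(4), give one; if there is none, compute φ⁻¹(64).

For any y ∈ [0, ∞), x = y^{1/6} ∈ [0, ∞) gives φ(x) = y, so φ is surjective.
Since x ↦ x^6 is strictly increasing on [0, ∞), it is injective there, so no x ≠ 4 in the domain has φ(x) = φ(4). We therefore compute φ⁻¹(64) = 64^{1/6} = 2 (indeed 2^6 = 64).

2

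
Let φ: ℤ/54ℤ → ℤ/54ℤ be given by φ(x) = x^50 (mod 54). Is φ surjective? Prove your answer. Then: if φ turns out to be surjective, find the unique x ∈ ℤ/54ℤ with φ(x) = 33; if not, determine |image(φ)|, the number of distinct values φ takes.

20

φ(0) = 0^50 = 0.
φ(6): Repeated squaring mod 54: 6^1 ≡ 6, 6^2 ≡ 6² = 36, 6^4 ≡ 36² = 1296 ≡ 0, 6^8 ≡ 0² = 0, 6^16 ≡ 0² = 0, 6^32 ≡ 0² = 0. Since 50 = 32 + 16 + 2, 6^50 ≡ 0·0·36: 0·0 = 0, then 0·36 = 0. So 6^50 ≡ 0 (mod 54).
So φ(0) = φ(6) = 0 while 0 ≠ 6, hence φ is not injective.
A non-injective map from the 54-element set ℤ/54ℤ to itself takes at most 53 distinct values, so it cannot be surjective. Thus φ is not surjective.
Since φ is not surjective, we determine |image(φ)|. Computing x^50 mod 54 for each x (by repeated squaring, reducing mod 54 at every step), the values φ(0), φ(1), …, φ(53) are: 0, 1, 22, 27, 52, 7, 0, 13, 10, 27, 46, 31, 0, 43, 16, 27, 4, 19, 0, 37, 40, 27, 34, 25, 0, 49, 28, 27, 28, 49, 0, 25, 34, 27, 40, 37, 0, 19, 4, 27, 16, 43, 0, 31, 46, 27, 10, 13, 0, 7, 52, 27, 22, 1.
The distinct values are {0, 1, 4, 7, 10, 13, 16, 19, 22, 25, 27, 28, 31, 34, 37, 40, 43, 46, 49, 52}; there are 20 of them.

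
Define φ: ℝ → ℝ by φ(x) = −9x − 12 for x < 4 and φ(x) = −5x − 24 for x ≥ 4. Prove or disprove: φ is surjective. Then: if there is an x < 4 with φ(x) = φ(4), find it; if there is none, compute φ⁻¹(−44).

Both pieces are strictly decreasing (slopes −9 and −5), so each is injective on its own interval.
The left piece maps (−∞, 4) onto (−48, ∞); the right piece maps [4, ∞) onto (−∞, −44].
The union (−48, ∞) ∪ (−∞, −44] covers ℝ, so φ is surjective.
For the follow-up: the images overlap, so an x < 4 with φ(x) = φ(4) exists. φ(4) = −44; solving −9x − 12 = −44 for x < 4 gives x = (−44 + 12)/(−9) = 32/9.

32/9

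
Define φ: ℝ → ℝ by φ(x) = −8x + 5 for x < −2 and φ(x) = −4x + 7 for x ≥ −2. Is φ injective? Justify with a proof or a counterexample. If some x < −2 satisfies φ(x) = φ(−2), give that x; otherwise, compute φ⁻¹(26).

Both pieces are strictly decreasing (slopes −8 and −4), so each is injective on its own interval.
The left piece maps (−∞, −2) onto (21, ∞); the right piece maps [−2, ∞) onto (−∞, 15].
These images are disjoint, so no value is attained by both pieces. Therefore φ is injective.
Because the two images are disjoint, no x < −2 has φ(x) = φ(−2), so we compute φ⁻¹(26): 26 lies in (21, ∞), so solve −8x + 5 = 26: x = (26 − 5)/(−8) = −21/8.

-21/8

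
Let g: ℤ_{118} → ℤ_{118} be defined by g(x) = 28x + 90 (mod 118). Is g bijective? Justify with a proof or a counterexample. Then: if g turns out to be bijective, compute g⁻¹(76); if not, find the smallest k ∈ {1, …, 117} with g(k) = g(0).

59

We have gcd(28, 118) = 2 > 1. Taking u = 0 and v = 59: g(0) = 90 and g(59) = 28·59 + 90 = 1742 ≡ 90 (mod 118).
So g(0) = g(59) while 0 ≠ 59, hence g is not injective, hence not bijective.
Since g is not bijective, we find the least positive k with g(k) = g(0): this means 28k ≡ 0 (mod 118), i.e. 118 ∣ 28k. Since gcd(28, 118) = 2, dividing through by 2 this holds exactly when 59 ∣ 14k, and as gcd(14, 59) = 1, exactly when 59 ∣ k.
The smallest positive such k is 59.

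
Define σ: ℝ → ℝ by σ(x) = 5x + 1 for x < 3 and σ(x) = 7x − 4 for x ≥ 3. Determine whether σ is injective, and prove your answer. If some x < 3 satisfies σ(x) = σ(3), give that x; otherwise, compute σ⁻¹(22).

Both pieces are strictly increasing (slopes 5 and 7), so each is injective on its own interval.
The left piece maps (−∞, 3) onto (−∞, 16); the right piece maps [3, ∞) onto [17, ∞).
These images are disjoint, so no value is attained by both pieces. Thus σ is injective.
Because the two images are disjoint, no x < 3 has σ(x) = σ(3), so we compute σ⁻¹(22): 22 lies in [17, ∞), so solve 7x − 4 = 22: x = (22 + 4)/7 = 26/7.

26/7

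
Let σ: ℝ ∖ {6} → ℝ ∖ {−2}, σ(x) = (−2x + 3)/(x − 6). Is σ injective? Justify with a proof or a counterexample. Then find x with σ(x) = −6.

33/4

Suppose σ(x_1) = σ(x_2). Cross-multiplying: (−2x_1 + 3)(x_2 − 6) = (−2x_2 + 3)(x_1 − 6).
Expanding both sides and cancelling the symmetric terms leaves 9·(x_1 − x_2) = 0. Since 9 ≠ 0, x_1 = x_2. Therefore σ is injective.
Solving σ(x) = −6: cross-multiplying gives −2x + 3 = −6(x − 6), which rearranges to 4x = 33, so x = 33/4.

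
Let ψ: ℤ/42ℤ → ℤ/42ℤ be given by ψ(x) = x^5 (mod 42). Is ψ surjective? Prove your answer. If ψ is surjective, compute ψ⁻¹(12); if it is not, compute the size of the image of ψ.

24

Computing x^5 mod 42 for each x (by repeated squaring, reducing mod 42 at every step), the values ψ(0), ψ(1), …, ψ(41) are: 0, 1, 32, 33, 16, 17, 6, 7, 8, 39, 40, 23, 24, 13, 14, 15, 4, 5, 30, 31, 20, 21, 22, 11, 12, 37, 38, 27, 28, 29, 18, 19, 2, 3, 34, 35, 36, 25, 26, 9, 10, 41.
Every element of ℤ/42ℤ appears exactly once in this list, so ψ is a bijection, and in particular surjective.
Since ψ is surjective, we read off the preimage of 12 from the same table: ψ(24) = 12, so ψ⁻¹(12) = 24.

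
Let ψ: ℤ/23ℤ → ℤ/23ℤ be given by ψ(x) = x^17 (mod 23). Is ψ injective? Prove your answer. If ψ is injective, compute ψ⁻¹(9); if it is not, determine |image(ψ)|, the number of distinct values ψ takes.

12

Since 23 is prime, the nonzero elements of ℤ/23ℤ form a cyclic group of order 22.
As gcd(17, 22) = 1, raising to the 17th power is a bijection on this group: if s^17 ≡ t^17 then (st^{−1})^17 = 1, and the only element of order dividing gcd(17, 22) = 1 is 1, so s = t.
With ψ(0) = 0 this makes ψ injective on all of ℤ/23ℤ, hence bijective (finite equal-size domain and codomain). In particular ψ is injective.
Since ψ is injective, we find the preimage of 9. The inverse of x ↦ x^17 on (ℤ/23ℤ)^× is x ↦ x^13, because 17·13 = 221 = 10·22 + 1 ≡ 1 (mod 22) and x^{22} = 1 for x ≠ 0 (Fermat). So ψ⁻¹(9) = 9^13 mod 23.
Repeated squaring mod 23: 9^1 ≡ 9, 9^2 ≡ 9² = 81 ≡ 12, 9^4 ≡ 12² = 144 ≡ 6, 9^8 ≡ 6² = 36 ≡ 13. Since 13 = 8 + 4 + 1, 9^13 ≡ 13·6·9: 13·6 = 78 ≡ 9, then 9·9 = 81 ≡ 12. So 9^13 ≡ 12 (mod 23).
Hence ψ⁻¹(9) = 12.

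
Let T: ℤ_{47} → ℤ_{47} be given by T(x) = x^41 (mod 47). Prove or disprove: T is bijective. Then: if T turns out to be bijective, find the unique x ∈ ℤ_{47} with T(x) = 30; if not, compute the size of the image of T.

26

Since 47 is prime, the nonzero elements of ℤ_{47} form a cyclic group of order 46.
As gcd(41, 46) = 1, raising to the 41st power is a bijection on this group: if a^41 ≡ b^41 then (ab^{−1})^41 = 1, and the only element of order dividing gcd(41, 46) = 1 is 1, so a = b.
With T(0) = 0 this makes T injective on all of ℤ_{47}, hence bijective (finite equal-size domain and codomain). In particular T is bijective.
Since T is bijective, we find the preimage of 30. The inverse of x ↦ x^41 on (ℤ_{47})^× is x ↦ x^9, because 41·9 = 369 = 8·46 + 1 ≡ 1 (mod 46) and x^{46} = 1 for x ≠ 0 (Fermat). So T⁻¹(30) = 30^9 mod 47.
Repeated squaring mod 47: 30^1 ≡ 30, 30^2 ≡ 30² = 900 ≡ 7, 30^4 ≡ 7² = 49 ≡ 2, 30^8 ≡ 2² = 4. Since 9 = 8 + 1, 30^9 ≡ 4·30: 4·30 = 120 ≡ 26. So 30^9 ≡ 26 (mod 47).
Hence T⁻¹(30) = 26.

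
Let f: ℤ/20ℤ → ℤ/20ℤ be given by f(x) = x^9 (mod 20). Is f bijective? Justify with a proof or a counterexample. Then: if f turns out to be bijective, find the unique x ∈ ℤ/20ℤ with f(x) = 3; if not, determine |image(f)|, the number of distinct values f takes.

f(0) = 0^9 = 0.
f(10): Repeated squaring mod 20: 10^1 ≡ 10, 10^2 ≡ 10² = 100 ≡ 0, 10^4 ≡ 0² = 0, 10^8 ≡ 0² = 0. Since 9 = 8 + 1, 10^9 ≡ 0·10: 0·10 = 0. So 10^9 ≡ 0 (mod 20).
So f(0) = f(10) = 0 while 0 ≠ 10, so f is not injective, hence not bijective.
Since f is not bijective, we determine |image(f)|. Computing x^9 mod 20 for each x (by repeated squaring, reducing mod 20 at every step), the values f(0), f(1), …, f(19) are: 0, 1, 12, 3, 4, 5, 16, 7, 8, 9, 0, 11, 12, 13, 4, 15, 16, 17, 8, 19.
The distinct values are {0, 1, 3, 4, 5, 7, 8, 9, 11, 12, 13, 15, 16, 17, 19}; there are 15 of them.

15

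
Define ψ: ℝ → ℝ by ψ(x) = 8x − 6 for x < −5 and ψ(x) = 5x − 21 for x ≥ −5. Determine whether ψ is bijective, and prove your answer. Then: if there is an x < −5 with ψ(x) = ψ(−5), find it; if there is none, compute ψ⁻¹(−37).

Both pieces are strictly increasing (slopes 8 and 5), so each is injective on its own interval.
The left piece maps (−∞, −5) onto (−∞, −46); the right piece maps [−5, ∞) onto [−46, ∞).
Since −46 = −46, the images partition ℝ: ψ is injective and surjective, hence bijective.
Because the two images are disjoint, no x < −5 has ψ(x) = ψ(−5), so we compute ψ⁻¹(−37): −37 lies in [−46, ∞), so solve 5x − 21 = −37: x = (−37 + 21)/5 = −16/5.

-16/5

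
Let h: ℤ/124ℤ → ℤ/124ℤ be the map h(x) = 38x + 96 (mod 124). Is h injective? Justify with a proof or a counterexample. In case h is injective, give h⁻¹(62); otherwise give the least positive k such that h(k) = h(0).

We have gcd(38, 124) = 2 > 1. Taking a = 0 and b = 62: h(0) = 96 and h(62) = 38·62 + 96 = 2452 ≡ 96 (mod 124).
So h(0) = h(62) while 0 ≠ 62, hence h is not injective.
Since h is not injective, we find the least positive k with h(k) = h(0): this means 38k ≡ 0 (mod 124), i.e. 124 ∣ 38k. Since gcd(38, 124) = 2, dividing through by 2 this holds exactly when 62 ∣ 19k, and as gcd(19, 62) = 1, exactly when 62 ∣ k.
The smallest positive such k is 62.

62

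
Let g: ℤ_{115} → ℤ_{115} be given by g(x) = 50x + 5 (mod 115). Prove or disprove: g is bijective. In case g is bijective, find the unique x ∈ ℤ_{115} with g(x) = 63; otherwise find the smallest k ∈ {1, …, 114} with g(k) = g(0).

23

Recall: g is injective when g(a) = g(b) forces a = b.
We have gcd(50, 115) = 5 > 1. Taking a = 0 and b = 23: g(0) = 5 and g(23) = 50·23 + 5 = 1155 ≡ 5 (mod 115).
So g(0) = g(23) while 0 ≠ 23, so g is not injective, hence not bijective.
Since g is not bijective, we find the least positive k with g(k) = g(0): this means 50k ≡ 0 (mod 115), i.e. 115 ∣ 50k. Since gcd(50, 115) = 5, dividing through by 5 this holds exactly when 23 ∣ 10k, and as gcd(10, 23) = 1, exactly when 23 ∣ k.
The smallest positive such k is 23.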